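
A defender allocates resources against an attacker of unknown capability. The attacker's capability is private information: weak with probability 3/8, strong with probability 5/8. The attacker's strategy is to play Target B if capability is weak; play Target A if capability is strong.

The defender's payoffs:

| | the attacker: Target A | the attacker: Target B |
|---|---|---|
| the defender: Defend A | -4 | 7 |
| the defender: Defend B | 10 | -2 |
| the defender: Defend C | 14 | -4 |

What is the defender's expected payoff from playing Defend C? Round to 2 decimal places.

Take the expectation over the attacker's capability, weighting each type's action by its prior probability.
E[Defend C] = 3/8·(-4) + 5/8·14 = (-3/2) + 35/4 = 29/4

7.25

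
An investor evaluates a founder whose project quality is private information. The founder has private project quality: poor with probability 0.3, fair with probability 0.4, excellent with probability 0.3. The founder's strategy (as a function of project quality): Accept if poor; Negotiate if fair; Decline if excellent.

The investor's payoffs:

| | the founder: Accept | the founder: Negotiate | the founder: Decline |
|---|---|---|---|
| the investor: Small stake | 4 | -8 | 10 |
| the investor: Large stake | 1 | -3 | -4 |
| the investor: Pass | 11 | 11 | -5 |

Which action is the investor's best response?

E[Small stake] = 0.3·(4) + 0.4·(-8) + 0.3·(10) = 1
E[Large stake] = 0.3·(1) + 0.4·(-3) + 0.3·(-4) = -2.1
E[Pass] = 0.3·(11) + 0.4·(11) + 0.3·(-5) = 6.2
Best response: Pass (6.2 is the largest).

Pass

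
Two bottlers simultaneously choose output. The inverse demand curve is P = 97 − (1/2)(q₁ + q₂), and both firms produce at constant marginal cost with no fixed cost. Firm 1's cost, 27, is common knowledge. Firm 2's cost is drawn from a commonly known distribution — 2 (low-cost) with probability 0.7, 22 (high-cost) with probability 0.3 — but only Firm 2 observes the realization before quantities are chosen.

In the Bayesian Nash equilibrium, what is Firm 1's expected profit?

578

Type-c best response for Firm 2: q₂(c) = (97 − c) − q₁/2.
Firm 1 maximizes expected profit; its first-order condition is 97 − q₁ − (1/2)E[q₂] − 27 = 0.
Substituting E[q₂] and solving: E[c₂] = 8, so q₁ = (97 − 2·27 + 8)/(3/2) = 34.
E[P] = 97 − (1/2)·(q₁ + E[q₂]) = 44; Firm 1's expected profit = (E[P] − 27)·q₁ = (44 − 27)·34 = 578.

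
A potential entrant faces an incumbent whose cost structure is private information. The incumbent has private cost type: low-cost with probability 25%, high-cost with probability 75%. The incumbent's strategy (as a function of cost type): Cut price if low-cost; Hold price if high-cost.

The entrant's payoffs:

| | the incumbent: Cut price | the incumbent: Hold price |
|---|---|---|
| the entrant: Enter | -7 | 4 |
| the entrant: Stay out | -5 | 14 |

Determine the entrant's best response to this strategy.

Stay out

E[Enter] = 0.25·(-7) + 0.75·(4) = 1.25
E[Stay out] = 0.25·(-5) + 0.75·(14) = 9.25
Best response: Stay out (9.25 is the largest).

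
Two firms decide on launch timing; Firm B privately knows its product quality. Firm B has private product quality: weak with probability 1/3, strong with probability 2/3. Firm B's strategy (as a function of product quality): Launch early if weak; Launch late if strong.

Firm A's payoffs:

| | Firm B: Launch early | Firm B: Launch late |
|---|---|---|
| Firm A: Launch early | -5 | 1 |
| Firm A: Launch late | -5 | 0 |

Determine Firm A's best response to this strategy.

Compute Firm A's expected payoff for each action, taking the expectation over Firm B's type.
E[Launch early] = 1/3·(-5) + 2/3·(1) = -1
E[Launch late] = 1/3·(-5) + 2/3·(0) = -5/3
Best response: Launch early (-1 is the largest).

Launch early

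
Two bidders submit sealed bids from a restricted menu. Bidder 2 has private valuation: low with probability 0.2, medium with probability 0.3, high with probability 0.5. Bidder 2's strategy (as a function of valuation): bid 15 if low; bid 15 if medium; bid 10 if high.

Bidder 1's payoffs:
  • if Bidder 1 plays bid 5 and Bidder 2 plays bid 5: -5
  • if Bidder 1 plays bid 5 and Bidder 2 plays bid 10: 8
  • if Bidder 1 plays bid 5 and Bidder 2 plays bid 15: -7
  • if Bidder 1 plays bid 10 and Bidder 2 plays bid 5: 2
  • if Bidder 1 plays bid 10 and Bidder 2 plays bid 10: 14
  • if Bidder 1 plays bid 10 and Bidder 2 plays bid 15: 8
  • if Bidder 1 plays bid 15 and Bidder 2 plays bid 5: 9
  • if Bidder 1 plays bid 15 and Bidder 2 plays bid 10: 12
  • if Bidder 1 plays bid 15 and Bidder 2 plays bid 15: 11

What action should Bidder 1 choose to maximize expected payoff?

Compute Bidder 1's expected payoff for each action, taking the expectation over Bidder 2's type.
E[bid 5] = 0.2·(-7) + 0.3·(-7) + 0.5·(8) = 0.5
E[bid 10] = 0.2·(8) + 0.3·(8) + 0.5·(14) = 11
E[bid 15] = 0.2·(11) + 0.3·(11) + 0.5·(12) = 11.5
Best response: bid 15 (11.5 is the largest).

bid 15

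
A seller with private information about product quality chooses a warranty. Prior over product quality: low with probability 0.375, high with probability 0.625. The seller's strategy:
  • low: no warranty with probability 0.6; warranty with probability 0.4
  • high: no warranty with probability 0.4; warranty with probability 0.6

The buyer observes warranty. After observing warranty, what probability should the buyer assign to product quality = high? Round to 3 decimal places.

P(warranty) = 0.375·0.4 + 0.625·0.6 = 0.525
P(high | warranty) = (0.625·0.6) / 0.525 = 0.375 / 0.525 = 0.714286

0.714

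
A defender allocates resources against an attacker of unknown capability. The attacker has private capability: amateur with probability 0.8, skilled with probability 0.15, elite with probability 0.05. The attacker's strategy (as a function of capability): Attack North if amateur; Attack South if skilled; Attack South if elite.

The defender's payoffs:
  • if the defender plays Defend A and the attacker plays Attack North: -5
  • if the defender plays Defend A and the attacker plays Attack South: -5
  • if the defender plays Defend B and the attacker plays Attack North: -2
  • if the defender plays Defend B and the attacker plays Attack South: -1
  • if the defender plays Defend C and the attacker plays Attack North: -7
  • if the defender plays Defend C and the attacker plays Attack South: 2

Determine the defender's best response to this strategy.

E[Defend A] = 0.8·(-5) + 0.15·(-5) + 0.05·(-5) = -5
E[Defend B] = 0.8·(-2) + 0.15·(-1) + 0.05·(-1) = -1.8
E[Defend C] = 0.8·(-7) + 0.15·(2) + 0.05·(2) = -5.2
Best response: Defend B (-1.8 is the largest).

Defend B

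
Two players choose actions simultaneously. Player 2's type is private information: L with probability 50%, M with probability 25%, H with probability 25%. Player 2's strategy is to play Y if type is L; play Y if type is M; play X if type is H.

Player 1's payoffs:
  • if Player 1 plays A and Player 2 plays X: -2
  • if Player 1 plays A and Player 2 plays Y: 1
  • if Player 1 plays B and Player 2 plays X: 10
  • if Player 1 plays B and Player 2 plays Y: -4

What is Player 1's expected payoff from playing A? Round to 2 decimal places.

Take the expectation over Player 2's type, weighting each type's action by its prior probability.
E[A] = 0.5·1 + 0.25·1 + 0.25·(-2) = 0.5 + 0.25 + (-0.5) = 0.25

0.25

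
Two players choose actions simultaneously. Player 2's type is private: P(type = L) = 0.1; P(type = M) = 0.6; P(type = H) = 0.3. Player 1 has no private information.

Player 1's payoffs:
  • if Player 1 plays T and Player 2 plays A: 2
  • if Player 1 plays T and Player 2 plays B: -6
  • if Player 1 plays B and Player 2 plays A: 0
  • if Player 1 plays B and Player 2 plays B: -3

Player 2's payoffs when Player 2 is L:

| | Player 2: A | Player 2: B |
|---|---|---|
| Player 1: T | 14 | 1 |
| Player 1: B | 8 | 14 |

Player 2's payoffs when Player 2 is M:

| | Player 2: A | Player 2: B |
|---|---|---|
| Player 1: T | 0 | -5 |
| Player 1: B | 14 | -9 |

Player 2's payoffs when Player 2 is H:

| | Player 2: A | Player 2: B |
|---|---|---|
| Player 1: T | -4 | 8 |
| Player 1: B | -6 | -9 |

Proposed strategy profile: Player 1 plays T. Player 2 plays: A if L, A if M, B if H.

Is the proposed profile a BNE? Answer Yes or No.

Yes

Player 1 plays T: E[T] = 0.1·(2) + 0.6·(2) + 0.3·(-6) = -0.4; E[B] = -0.9. Best-responding. ✓
Player 2 (type L), facing T: A gives 14, B gives 1. Proposed A is best. ✓
Player 2 (type M), facing T: A gives 0, B gives -5. Proposed A is best. ✓
Player 2 (type H), facing T: A gives -4, B gives 8. Proposed B is best. ✓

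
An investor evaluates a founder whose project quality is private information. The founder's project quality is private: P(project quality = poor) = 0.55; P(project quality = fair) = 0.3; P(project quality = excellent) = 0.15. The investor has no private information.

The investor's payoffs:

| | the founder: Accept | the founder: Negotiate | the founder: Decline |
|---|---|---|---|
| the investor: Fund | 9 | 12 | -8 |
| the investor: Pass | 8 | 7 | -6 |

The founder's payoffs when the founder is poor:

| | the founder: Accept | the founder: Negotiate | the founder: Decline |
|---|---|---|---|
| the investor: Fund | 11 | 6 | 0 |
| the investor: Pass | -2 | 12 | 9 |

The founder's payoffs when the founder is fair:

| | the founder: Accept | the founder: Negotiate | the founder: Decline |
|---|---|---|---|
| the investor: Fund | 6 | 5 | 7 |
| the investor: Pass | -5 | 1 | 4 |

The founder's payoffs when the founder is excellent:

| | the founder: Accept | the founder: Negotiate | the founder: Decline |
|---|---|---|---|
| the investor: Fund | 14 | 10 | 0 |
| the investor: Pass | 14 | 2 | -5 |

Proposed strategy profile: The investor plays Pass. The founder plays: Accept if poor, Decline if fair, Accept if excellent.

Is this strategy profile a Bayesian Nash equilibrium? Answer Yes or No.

No

The investor plays Pass: E[Pass] = 0.55·(8) + 0.3·(-6) + 0.15·(8) = 3.8; E[Fund] = 3.9. Not best-responding. ✗
The founder (project quality poor), facing Pass: Accept gives -2, Negotiate gives 12, Decline gives 9. Proposed Accept is not best — profitable deviation exists. ✗
The founder (project quality fair), facing Pass: Accept gives -5, Negotiate gives 1, Decline gives 4. Proposed Decline is best. ✓
The founder (project quality excellent), facing Pass: Accept gives 14, Negotiate gives 2, Decline gives -5. Proposed Accept is best. ✓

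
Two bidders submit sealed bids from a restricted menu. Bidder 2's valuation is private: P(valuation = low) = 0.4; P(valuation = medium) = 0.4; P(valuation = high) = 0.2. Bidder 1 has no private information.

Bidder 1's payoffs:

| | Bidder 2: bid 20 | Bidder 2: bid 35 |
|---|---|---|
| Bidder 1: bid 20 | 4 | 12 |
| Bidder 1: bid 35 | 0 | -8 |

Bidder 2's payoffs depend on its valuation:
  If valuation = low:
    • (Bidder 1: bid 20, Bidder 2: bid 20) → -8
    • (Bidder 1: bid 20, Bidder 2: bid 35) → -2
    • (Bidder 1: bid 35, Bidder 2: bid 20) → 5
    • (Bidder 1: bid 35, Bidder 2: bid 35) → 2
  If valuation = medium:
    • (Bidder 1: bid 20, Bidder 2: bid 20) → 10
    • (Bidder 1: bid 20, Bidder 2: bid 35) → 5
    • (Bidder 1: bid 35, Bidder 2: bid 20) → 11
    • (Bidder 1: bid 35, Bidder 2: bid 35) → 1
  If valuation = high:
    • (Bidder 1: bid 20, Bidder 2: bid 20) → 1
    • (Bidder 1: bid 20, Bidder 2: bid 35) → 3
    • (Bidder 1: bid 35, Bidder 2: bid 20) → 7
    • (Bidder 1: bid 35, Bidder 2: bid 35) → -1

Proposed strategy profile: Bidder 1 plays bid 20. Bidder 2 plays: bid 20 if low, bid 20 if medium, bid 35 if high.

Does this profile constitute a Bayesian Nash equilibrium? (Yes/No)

No

Bidder 1 plays bid 20: E[bid 20] = 0.4·(4) + 0.4·(4) + 0.2·(12) = 5.6; E[bid 35] = -1.6. Best-responding. ✓
Bidder 2 (valuation low), facing bid 20: bid 20 gives -8, bid 35 gives -2. Proposed bid 20 is not best — profitable deviation exists. ✗
Bidder 2 (valuation medium), facing bid 20: bid 20 gives 10, bid 35 gives 5. Proposed bid 20 is best. ✓
Bidder 2 (valuation high), facing bid 20: bid 20 gives 1, bid 35 gives 3. Proposed bid 35 is best. ✓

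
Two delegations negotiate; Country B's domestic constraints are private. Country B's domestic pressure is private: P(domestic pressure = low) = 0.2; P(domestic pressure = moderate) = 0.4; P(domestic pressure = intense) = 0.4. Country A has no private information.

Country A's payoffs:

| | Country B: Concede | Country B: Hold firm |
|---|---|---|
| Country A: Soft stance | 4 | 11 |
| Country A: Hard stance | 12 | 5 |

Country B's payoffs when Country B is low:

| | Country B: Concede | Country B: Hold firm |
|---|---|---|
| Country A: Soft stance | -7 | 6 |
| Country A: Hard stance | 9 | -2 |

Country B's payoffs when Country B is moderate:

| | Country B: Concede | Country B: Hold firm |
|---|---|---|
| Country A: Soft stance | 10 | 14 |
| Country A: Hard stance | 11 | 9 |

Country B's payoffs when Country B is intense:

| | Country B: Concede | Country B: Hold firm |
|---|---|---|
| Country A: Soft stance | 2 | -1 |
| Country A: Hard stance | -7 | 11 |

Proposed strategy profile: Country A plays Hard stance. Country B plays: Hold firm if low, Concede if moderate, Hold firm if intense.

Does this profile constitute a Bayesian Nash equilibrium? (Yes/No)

No

A profile is a BNE iff every type of every player is best-responding given beliefs about the other side.
Country A plays Hard stance: E[Hard stance] = 0.2·(5) + 0.4·(12) + 0.4·(5) = 7.8; E[Soft stance] = 8.2. Not best-responding. ✗
Country B (domestic pressure low), facing Hard stance: Concede gives 9, Hold firm gives -2. Proposed Hold firm is not best — profitable deviation exists. ✗
Country B (domestic pressure moderate), facing Hard stance: Concede gives 11, Hold firm gives 9. Proposed Concede is best. ✓
Country B (domestic pressure intense), facing Hard stance: Concede gives -7, Hold firm gives 11. Proposed Hold firm is best. ✓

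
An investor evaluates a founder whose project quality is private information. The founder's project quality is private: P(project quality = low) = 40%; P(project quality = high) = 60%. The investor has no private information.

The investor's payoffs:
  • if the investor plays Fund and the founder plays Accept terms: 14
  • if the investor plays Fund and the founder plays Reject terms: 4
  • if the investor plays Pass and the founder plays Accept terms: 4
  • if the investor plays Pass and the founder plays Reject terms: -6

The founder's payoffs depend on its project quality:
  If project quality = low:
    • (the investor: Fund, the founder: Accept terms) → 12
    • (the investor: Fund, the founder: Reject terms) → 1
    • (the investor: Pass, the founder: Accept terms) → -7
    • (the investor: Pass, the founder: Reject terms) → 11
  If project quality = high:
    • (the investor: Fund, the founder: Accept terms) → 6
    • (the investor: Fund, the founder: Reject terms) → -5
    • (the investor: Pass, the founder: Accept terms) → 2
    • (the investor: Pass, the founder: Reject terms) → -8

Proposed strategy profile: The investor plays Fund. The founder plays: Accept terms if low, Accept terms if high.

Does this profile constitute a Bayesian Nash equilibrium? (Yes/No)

Yes

A profile is a BNE iff every type of every player is best-responding given beliefs about the other side.
The investor plays Fund: E[Fund] = 0.4·(14) + 0.6·(14) = 14; E[Pass] = 4. Best-responding. ✓
The founder (project quality low), facing Fund: Accept terms gives 12, Reject terms gives 1. Proposed Accept terms is best. ✓
The founder (project quality high), facing Fund: Accept terms gives 6, Reject terms gives -5. Proposed Accept terms is best. ✓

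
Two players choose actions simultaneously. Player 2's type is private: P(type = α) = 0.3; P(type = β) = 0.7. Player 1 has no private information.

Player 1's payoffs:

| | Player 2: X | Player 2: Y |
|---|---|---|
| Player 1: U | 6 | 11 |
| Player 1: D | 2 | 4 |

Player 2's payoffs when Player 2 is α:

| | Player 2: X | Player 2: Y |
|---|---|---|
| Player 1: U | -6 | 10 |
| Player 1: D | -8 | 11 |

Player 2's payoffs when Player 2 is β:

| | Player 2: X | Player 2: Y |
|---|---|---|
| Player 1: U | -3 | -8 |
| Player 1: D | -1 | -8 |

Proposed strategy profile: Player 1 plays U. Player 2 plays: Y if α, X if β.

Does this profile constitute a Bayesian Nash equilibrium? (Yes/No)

Player 1 plays U: E[U] = 0.3·(11) + 0.7·(6) = 7.5; E[D] = 2.6. Best-responding. ✓
Player 2 (type α), facing U: X gives -6, Y gives 10. Proposed Y is best. ✓
Player 2 (type β), facing U: X gives -3, Y gives -8. Proposed X is best. ✓

Yes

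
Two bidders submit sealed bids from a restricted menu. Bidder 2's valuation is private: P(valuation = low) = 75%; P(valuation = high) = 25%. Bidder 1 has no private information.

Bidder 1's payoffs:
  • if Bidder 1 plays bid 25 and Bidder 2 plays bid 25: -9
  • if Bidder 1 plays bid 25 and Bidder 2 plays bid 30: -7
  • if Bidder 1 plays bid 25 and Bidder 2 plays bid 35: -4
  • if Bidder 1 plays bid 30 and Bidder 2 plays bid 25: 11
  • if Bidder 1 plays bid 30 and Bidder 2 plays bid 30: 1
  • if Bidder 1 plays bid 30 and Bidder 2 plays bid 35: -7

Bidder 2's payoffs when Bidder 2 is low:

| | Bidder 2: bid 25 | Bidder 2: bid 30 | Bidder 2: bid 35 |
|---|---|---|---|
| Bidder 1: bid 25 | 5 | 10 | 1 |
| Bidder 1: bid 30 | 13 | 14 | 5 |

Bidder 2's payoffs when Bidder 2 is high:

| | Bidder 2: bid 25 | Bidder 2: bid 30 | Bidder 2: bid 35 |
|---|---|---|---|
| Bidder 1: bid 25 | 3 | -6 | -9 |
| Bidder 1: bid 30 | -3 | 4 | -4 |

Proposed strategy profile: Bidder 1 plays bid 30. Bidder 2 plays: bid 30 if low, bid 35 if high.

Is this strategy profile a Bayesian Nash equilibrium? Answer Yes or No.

Bidder 1 plays bid 30: E[bid 30] = 0.75·(1) + 0.25·(-7) = -1; E[bid 25] = -6.25. Best-responding. ✓
Bidder 2 (valuation low), facing bid 30: bid 25 gives 13, bid 30 gives 14, bid 35 gives 5. Proposed bid 30 is best. ✓
Bidder 2 (valuation high), facing bid 30: bid 25 gives -3, bid 30 gives 4, bid 35 gives -4. Proposed bid 35 is not best — profitable deviation exists. ✗

No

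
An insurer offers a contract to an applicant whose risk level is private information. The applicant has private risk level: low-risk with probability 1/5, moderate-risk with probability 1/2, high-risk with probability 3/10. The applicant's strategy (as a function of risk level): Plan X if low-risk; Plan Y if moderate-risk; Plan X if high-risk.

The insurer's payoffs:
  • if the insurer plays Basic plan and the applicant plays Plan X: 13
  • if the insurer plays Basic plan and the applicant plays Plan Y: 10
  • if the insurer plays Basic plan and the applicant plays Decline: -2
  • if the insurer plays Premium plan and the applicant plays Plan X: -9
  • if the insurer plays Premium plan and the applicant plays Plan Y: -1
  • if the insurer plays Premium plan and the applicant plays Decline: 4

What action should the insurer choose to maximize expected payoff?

E[Basic plan] = 1/5·(13) + 1/2·(10) + 3/10·(13) = 23/2
E[Premium plan] = 1/5·(-9) + 1/2·(-1) + 3/10·(-9) = -5
Best response: Basic plan (23/2 is the largest).

Basic plan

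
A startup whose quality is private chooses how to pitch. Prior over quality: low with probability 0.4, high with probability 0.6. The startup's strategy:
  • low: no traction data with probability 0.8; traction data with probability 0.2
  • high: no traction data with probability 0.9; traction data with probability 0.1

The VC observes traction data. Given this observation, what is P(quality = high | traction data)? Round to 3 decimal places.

0.429

P(traction data) = 0.4·0.2 + 0.6·0.1 = 0.14
P(high | traction data) = (0.6·0.1) / 0.14 = 0.06 / 0.14 = 0.428571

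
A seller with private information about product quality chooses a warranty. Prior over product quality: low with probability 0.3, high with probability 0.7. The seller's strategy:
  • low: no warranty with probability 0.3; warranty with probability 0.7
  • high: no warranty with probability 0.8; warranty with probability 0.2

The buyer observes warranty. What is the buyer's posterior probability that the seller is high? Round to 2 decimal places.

0.40

P(warranty) = 0.3·0.7 + 0.7·0.2 = 0.35
P(high | warranty) = (0.7·0.2) / 0.35 = 0.14 / 0.35 = 0.4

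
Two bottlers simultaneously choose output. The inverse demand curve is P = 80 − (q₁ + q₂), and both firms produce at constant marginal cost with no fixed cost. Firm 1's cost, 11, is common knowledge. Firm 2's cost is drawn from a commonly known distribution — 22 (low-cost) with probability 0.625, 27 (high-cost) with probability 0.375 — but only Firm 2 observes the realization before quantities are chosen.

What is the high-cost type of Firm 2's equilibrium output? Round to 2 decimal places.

12.85

Firm 2 with cost c maximizes (80 − (q₁+q₂) − c)·q₂, giving q₂(c) = (80 − c − q₁)/2.
E[c₂] = 0.625·22 + 0.375·27 = 23.875
Firm 1's FOC against E[q₂] yields q₁ = (80 − 2·11 + E[c₂])/3 = (80 − 22 + 23.875)/3 = 27.2917.
q₂(high-cost) = (80 − 27 − 27.2917)/2 = 12.8542.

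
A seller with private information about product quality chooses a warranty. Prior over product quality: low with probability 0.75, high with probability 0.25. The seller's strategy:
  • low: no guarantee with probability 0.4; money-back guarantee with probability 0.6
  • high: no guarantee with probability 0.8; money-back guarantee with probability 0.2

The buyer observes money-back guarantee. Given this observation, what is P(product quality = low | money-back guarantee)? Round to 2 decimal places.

Apply Bayes' rule using the sender's strategy as the likelihood.
P(money-back guarantee) = 0.75·0.6 + 0.25·0.2 = 0.5
P(low | money-back guarantee) = (0.75·0.6) / 0.5 = 0.45 / 0.5 = 0.9

0.90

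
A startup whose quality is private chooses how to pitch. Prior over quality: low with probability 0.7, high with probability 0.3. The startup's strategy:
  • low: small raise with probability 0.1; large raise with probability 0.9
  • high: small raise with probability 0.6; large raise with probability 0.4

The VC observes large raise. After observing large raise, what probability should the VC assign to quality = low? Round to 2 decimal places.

0.84

P(large raise) = 0.7·0.9 + 0.3·0.4 = 0.75
P(low | large raise) = (0.7·0.9) / 0.75 = 0.63 / 0.75 = 0.84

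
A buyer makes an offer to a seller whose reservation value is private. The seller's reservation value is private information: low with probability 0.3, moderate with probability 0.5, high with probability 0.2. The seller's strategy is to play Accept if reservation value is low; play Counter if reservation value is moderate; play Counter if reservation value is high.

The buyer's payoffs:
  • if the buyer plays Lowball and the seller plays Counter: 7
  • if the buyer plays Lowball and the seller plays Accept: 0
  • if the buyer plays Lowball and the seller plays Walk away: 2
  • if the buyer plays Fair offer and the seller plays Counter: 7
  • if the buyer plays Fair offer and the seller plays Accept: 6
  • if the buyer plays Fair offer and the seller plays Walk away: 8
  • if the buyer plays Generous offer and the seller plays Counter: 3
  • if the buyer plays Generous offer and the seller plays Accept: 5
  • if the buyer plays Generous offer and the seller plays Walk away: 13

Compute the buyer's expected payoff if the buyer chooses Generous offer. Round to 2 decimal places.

Take the expectation over the seller's reservation value, weighting each type's action by its prior probability.
E[Generous offer] = 0.3·5 + 0.5·3 + 0.2·3 = 1.5 + 1.5 + 0.6 = 3.6

3.60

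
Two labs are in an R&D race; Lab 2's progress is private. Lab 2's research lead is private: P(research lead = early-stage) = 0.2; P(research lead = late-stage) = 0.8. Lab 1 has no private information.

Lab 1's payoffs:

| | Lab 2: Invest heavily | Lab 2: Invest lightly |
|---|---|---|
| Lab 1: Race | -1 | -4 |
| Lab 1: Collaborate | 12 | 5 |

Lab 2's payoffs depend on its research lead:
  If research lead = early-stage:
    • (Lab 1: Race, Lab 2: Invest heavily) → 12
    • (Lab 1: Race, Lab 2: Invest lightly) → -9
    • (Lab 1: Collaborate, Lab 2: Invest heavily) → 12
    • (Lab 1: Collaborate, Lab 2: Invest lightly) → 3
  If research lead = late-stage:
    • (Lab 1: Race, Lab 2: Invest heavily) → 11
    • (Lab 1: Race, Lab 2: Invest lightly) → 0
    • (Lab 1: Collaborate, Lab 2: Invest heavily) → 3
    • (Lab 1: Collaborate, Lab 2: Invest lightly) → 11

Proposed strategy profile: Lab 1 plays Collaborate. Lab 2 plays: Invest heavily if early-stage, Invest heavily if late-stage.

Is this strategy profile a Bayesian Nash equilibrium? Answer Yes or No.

No

A profile is a BNE iff every type of every player is best-responding given beliefs about the other side.
Lab 1 plays Collaborate: E[Collaborate] = 0.2·(12) + 0.8·(12) = 12; E[Race] = -1. Best-responding. ✓
Lab 2 (research lead early-stage), facing Collaborate: Invest heavily gives 12, Invest lightly gives 3. Proposed Invest heavily is best. ✓
Lab 2 (research lead late-stage), facing Collaborate: Invest heavily gives 3, Invest lightly gives 11. Proposed Invest heavily is not best — profitable deviation exists. ✗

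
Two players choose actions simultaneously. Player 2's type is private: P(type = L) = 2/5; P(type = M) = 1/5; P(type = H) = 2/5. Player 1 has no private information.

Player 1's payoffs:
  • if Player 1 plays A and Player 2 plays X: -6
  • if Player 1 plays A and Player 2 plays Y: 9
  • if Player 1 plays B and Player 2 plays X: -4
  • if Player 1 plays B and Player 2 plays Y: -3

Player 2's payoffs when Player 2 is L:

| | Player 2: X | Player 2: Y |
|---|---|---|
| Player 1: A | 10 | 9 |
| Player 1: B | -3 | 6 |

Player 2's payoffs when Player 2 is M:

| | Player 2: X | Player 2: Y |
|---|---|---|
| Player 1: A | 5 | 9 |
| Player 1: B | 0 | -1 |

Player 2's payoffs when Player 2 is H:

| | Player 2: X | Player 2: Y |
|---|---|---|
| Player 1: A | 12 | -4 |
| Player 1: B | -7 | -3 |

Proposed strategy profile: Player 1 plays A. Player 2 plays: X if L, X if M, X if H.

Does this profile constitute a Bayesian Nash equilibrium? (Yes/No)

A profile is a BNE iff every type of every player is best-responding given beliefs about the other side.
Player 1 plays A: E[A] = 2/5·(-6) + 1/5·(-6) + 2/5·(-6) = -6; E[B] = -4. Not best-responding. ✗
Player 2 (type L), facing A: X gives 10, Y gives 9. Proposed X is best. ✓
Player 2 (type M), facing A: X gives 5, Y gives 9. Proposed X is not best — profitable deviation exists. ✗
Player 2 (type H), facing A: X gives 12, Y gives -4. Proposed X is best. ✓

No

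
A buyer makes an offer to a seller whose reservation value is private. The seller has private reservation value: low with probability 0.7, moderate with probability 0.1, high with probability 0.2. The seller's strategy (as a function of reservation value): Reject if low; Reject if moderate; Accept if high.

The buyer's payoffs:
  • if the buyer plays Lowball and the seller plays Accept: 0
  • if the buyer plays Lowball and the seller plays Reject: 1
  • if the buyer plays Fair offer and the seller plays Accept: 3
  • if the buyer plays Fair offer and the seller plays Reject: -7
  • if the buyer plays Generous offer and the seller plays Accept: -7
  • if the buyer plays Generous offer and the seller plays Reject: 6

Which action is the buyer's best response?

Compute the buyer's expected payoff for each action, taking the expectation over the seller's type.
E[Lowball] = 0.7·(1) + 0.1·(1) + 0.2·(0) = 0.8
E[Fair offer] = 0.7·(-7) + 0.1·(-7) + 0.2·(3) = -5
E[Generous offer] = 0.7·(6) + 0.1·(6) + 0.2·(-7) = 3.4
Best response: Generous offer (3.4 is the largest).

Generous offer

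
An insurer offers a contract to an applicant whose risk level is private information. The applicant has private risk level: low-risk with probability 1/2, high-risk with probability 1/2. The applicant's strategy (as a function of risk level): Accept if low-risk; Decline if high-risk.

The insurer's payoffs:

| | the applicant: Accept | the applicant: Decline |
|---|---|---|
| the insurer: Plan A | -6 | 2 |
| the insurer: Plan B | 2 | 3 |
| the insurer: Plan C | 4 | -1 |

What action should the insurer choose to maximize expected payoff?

Plan B

E[Plan A] = 1/2·(-6) + 1/2·(2) = -2
E[Plan B] = 1/2·(2) + 1/2·(3) = 5/2
E[Plan C] = 1/2·(4) + 1/2·(-1) = 3/2
Best response: Plan B (5/2 is the largest).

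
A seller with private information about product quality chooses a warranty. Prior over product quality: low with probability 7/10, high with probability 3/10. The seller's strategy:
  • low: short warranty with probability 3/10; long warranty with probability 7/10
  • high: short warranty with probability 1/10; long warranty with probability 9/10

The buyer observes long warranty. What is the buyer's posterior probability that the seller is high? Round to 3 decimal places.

0.355

P(long warranty) = (7/10)·(7/10) + (3/10)·(9/10) = 19/25
P(high | long warranty) = ((3/10)·(9/10)) / (19/25) = (27/100) / (19/25) = 27/76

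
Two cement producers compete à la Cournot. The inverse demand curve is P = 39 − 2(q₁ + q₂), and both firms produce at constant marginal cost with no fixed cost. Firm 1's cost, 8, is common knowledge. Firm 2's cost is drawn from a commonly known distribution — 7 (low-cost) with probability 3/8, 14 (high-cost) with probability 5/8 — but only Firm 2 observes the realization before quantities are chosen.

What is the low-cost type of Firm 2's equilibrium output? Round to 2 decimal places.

Firm 2 with cost c maximizes (39 − 2(q₁+q₂) − c)·q₂, giving q₂(c) = (39 − c − 2q₁)/4.
E[c₂] = 3/8·7 + 5/8·14 = 11.375
Firm 1's FOC against E[q₂] yields q₁ = (39 − 2·8 + E[c₂])/6 = (39 − 16 + 11.375)/6 = 5.72917.
q₂(low-cost) = (39 − 7 − 2·5.72917)/4 = 5.13542.

5.14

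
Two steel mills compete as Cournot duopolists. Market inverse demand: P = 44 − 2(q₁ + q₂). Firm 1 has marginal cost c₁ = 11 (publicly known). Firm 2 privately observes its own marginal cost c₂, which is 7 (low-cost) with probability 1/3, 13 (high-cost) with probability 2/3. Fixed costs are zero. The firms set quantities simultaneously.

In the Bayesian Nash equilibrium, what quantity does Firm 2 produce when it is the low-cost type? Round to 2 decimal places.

Firm 2 with cost c maximizes (44 − 2(q₁+q₂) − c)·q₂, giving q₂(c) = (44 − c − 2q₁)/4.
E[c₂] = 1/3·7 + 2/3·13 = 11
Firm 1's FOC against E[q₂] yields q₁ = (44 − 2·11 + E[c₂])/6 = (44 − 22 + 11)/6 = 5.5.
q₂(low-cost) = (44 − 7 − 2·5.5)/4 = 6.5.

6.50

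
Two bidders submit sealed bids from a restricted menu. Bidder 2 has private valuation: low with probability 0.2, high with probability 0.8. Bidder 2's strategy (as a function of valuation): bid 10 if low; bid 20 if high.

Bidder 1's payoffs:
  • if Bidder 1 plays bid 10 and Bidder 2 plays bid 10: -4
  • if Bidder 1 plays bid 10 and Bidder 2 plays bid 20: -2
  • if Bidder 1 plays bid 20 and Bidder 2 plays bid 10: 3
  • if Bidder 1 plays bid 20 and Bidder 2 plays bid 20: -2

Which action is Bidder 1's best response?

E[bid 10] = 0.2·(-4) + 0.8·(-2) = -2.4
E[bid 20] = 0.2·(3) + 0.8·(-2) = -1
Best response: bid 20 (-1 is the largest).

bid 20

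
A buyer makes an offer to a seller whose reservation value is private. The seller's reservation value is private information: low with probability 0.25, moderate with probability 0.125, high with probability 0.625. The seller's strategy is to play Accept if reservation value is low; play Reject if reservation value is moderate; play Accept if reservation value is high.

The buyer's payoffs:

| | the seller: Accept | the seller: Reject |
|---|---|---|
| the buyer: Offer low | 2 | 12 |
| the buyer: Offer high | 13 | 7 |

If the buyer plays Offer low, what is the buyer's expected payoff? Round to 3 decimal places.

3.250

E[Offer low] = 0.25·2 + 0.125·12 + 0.625·2 = 0.5 + 1.5 + 1.25 = 3.25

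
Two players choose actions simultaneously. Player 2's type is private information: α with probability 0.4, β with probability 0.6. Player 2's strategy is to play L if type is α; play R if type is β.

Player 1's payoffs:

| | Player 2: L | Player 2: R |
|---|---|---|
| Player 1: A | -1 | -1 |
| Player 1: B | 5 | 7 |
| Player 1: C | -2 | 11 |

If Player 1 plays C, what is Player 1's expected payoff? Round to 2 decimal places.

5.80

E[C] = 0.4·(-2) + 0.6·11 = (-0.8) + 6.6 = 5.8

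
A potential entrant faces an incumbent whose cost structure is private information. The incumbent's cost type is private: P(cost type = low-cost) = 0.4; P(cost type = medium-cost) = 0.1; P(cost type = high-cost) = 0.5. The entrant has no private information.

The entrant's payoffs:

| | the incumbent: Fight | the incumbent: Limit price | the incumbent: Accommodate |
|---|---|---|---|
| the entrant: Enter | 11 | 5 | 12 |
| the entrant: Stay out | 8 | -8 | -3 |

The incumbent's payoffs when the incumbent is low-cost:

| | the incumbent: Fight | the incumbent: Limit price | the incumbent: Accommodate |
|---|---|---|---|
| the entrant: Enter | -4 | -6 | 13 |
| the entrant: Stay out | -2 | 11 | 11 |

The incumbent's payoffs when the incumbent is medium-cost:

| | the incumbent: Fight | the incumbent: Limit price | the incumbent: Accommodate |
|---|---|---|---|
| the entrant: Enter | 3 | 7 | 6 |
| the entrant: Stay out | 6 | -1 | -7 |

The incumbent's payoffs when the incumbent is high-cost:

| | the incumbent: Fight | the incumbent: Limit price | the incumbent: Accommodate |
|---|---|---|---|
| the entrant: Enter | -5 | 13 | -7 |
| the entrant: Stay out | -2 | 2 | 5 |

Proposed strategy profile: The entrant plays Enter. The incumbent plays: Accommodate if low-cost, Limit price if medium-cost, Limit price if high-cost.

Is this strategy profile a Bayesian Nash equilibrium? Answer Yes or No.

A profile is a BNE iff every type of every player is best-responding given beliefs about the other side.
The entrant plays Enter: E[Enter] = 0.4·(12) + 0.1·(5) + 0.5·(5) = 7.8; E[Stay out] = -6. Best-responding. ✓
The incumbent (cost type low-cost), facing Enter: Fight gives -4, Limit price gives -6, Accommodate gives 13. Proposed Accommodate is best. ✓
The incumbent (cost type medium-cost), facing Enter: Fight gives 3, Limit price gives 7, Accommodate gives 6. Proposed Limit price is best. ✓
The incumbent (cost type high-cost), facing Enter: Fight gives -5, Limit price gives 13, Accommodate gives -7. Proposed Limit price is best. ✓

Yes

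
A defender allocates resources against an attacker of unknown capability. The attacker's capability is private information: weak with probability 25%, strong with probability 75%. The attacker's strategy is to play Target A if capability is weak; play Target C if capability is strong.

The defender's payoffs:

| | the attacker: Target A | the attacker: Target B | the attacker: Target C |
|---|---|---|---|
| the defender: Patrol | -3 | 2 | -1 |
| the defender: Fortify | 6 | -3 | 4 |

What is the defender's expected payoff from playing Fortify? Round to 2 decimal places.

Take the expectation over the attacker's capability, weighting each type's action by its prior probability.
E[Fortify] = 0.25·6 + 0.75·4 = 1.5 + 3 = 4.5

4.50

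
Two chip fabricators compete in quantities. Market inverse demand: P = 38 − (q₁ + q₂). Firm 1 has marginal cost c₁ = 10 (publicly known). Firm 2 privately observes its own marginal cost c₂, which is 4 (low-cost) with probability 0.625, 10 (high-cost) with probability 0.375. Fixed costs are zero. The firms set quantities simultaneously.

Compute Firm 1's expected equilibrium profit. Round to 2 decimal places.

Each type of Firm 2 best-responds to q₁; Firm 1 best-responds to the expected q₂ over Firm 2's types.
Firm 2 with cost c maximizes (38 − (q₁+q₂) − c)·q₂, giving q₂(c) = (38 − c − q₁)/2.
E[c₂] = 0.625·4 + 0.375·10 = 6.25
Firm 1's FOC against E[q₂] yields q₁ = (38 − 2·10 + E[c₂])/3 = (38 − 20 + 6.25)/3 = 8.08333.
E[P] = 38 − (q₁ + E[q₂]) = 18.0833; Firm 1's expected profit = (E[P] − 10)·q₁ = (18.0833 − 10)·8.08333 = 65.3403.

65.34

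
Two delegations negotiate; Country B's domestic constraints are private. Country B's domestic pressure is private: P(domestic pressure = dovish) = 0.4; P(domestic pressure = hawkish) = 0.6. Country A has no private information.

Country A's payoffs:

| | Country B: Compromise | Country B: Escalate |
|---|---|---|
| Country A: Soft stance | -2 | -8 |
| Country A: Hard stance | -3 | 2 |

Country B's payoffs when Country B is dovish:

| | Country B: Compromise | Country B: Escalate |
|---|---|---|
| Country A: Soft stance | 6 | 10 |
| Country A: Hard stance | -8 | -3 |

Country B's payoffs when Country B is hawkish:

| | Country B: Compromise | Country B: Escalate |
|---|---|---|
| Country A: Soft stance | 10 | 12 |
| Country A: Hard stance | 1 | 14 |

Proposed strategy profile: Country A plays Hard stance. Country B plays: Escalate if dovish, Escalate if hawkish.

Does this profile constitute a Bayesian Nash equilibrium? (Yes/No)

A profile is a BNE iff every type of every player is best-responding given beliefs about the other side.
Country A plays Hard stance: E[Hard stance] = 0.4·(2) + 0.6·(2) = 2; E[Soft stance] = -8. Best-responding. ✓
Country B (domestic pressure dovish), facing Hard stance: Compromise gives -8, Escalate gives -3. Proposed Escalate is best. ✓
Country B (domestic pressure hawkish), facing Hard stance: Compromise gives 1, Escalate gives 14. Proposed Escalate is best. ✓

Yes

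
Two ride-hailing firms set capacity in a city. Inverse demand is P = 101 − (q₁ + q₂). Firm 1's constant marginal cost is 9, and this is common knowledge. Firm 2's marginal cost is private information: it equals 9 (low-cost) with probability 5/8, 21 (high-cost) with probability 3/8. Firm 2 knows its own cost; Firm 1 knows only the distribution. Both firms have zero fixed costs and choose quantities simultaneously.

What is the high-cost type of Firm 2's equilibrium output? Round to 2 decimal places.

23.92

Firm 2 with cost c maximizes (101 − (q₁+q₂) − c)·q₂, giving q₂(c) = (101 − c − q₁)/2.
E[c₂] = 5/8·9 + 3/8·21 = 13.5
Firm 1's FOC against E[q₂] yields q₁ = (101 − 2·9 + E[c₂])/3 = (101 − 18 + 13.5)/3 = 32.1667.
q₂(high-cost) = (101 − 21 − 32.1667)/2 = 23.9167.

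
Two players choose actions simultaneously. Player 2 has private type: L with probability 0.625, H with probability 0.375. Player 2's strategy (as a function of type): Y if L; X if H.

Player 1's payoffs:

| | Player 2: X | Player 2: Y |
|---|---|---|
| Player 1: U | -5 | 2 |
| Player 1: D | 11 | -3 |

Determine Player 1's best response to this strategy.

E[U] = 0.625·(2) + 0.375·(-5) = -0.625
E[D] = 0.625·(-3) + 0.375·(11) = 2.25
Best response: D (2.25 is the largest).

D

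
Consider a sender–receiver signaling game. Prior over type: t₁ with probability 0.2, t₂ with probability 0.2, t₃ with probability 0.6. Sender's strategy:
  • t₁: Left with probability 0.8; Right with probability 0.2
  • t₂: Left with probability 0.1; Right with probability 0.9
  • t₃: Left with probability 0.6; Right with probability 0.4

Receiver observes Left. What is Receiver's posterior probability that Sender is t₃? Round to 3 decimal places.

0.667

P(Left) = 0.2·0.8 + 0.2·0.1 + 0.6·0.6 = 0.54
P(t₃ | Left) = (0.6·0.6) / 0.54 = 0.36 / 0.54 = 0.666667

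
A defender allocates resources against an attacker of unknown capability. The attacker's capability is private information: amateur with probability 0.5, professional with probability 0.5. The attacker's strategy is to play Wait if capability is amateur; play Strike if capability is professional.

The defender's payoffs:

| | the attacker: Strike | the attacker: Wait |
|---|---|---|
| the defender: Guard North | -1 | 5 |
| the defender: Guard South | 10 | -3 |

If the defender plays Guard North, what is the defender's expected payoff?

E[Guard North] = 0.5·5 + 0.5·(-1) = 2.5 + (-0.5) = 2

2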